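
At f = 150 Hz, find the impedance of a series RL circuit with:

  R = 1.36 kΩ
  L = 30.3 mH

Step 1 — Angular frequency: ω = 2π·f = 2π·150 = 942.5 rad/s.
Step 2 — Component impedances:
  R: Z = R = 1360 Ω
  L: Z = jωL = j·942.5·0.0303 = 0 + j28.56 Ω
Step 3 — Series combination: Z_total = R + L = 1360 + j28.56 Ω = 1360∠1.2° Ω.

Z = 1360 + j28.56 Ω = 1360∠1.2° Ω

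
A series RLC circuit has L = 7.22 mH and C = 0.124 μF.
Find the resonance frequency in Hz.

Step 1 — Resonance condition Im(Z)=0 gives ω₀ = 1/√(LC).
Step 2 — ω₀ = 1/√(0.00722·1.24e-07) = 3.342e+04 rad/s.
Step 3 — f₀ = ω₀/(2π) = 5319 Hz.

f₀ = 5319 Hz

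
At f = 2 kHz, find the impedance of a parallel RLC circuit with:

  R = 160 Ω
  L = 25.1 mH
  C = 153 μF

Step 1 — Angular frequency: ω = 2π·f = 2π·2000 = 1.257e+04 rad/s.
Step 2 — Component impedances:
  R: Z = R = 160 Ω
  L: Z = jωL = j·1.257e+04·0.0251 = 0 + j315.4 Ω
  C: Z = 1/(jωC) = -j/(ω·C) = 0 - j0.5201 Ω
Step 3 — Parallel combination: 1/Z_total = 1/R + 1/L + 1/C; Z_total = 0.001696 - j0.521 Ω = 0.521∠-89.8° Ω.

Z = 0.001696 - j0.521 Ω = 0.521∠-89.8° Ω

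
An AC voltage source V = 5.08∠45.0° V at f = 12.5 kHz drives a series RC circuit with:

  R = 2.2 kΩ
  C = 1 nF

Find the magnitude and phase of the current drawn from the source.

Step 1 — Angular frequency: ω = 2π·f = 2π·1.25e+04 = 7.854e+04 rad/s.
Step 2 — Component impedances:
  R: Z = R = 2200 Ω
  C: Z = 1/(jωC) = -j/(ω·C) = 0 - j1.273e+04 Ω
Step 3 — Series combination: Z_total = R + C = 2200 - j1.273e+04 Ω = 1.292e+04∠-80.2° Ω.
Step 4 — Source phasor: V = 5.08∠45.0° V = 3.592 + j3.592 V.
Step 5 — Ohm's law: I = V / Z_total = (3.592 + j3.592) / (2200 - j1.273e+04) = -0.0002266 + j0.0003213 A.
Step 6 — Convert to polar: |I| = 0.0003932 A, ∠I = 125.2°.

I = 0.0003932∠125.2° A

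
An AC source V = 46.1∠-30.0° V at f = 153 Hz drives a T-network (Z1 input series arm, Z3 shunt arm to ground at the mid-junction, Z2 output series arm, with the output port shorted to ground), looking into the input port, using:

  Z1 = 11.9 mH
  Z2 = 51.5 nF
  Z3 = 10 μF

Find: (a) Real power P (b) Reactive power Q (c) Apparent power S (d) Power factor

Step 1 — Angular frequency: ω = 2π·f = 2π·153 = 961.3 rad/s.
Step 2 — Component impedances:
  Z1: Z = jωL = j·961.3·0.0119 = 0 + j11.44 Ω
  Z2: Z = 1/(jωC) = -j/(ω·C) = 0 - j2.02e+04 Ω
  Z3: Z = 1/(jωC) = -j/(ω·C) = 0 - j104 Ω
Step 3 — With the output port shorted to ground, the output series arm Z2 runs from the junction to ground; the shunt arm Z3 also runs from the junction to ground. They appear in parallel: Z3 || Z2 = 0 - j103.5 Ω.
Step 4 — Series with input arm Z1: Z_in = Z1 + (Z3 || Z2) = 0 - j92.05 Ω = 92.05∠-90.0° Ω.
Step 5 — Source phasor: V = 46.1∠-30.0° V = 39.92 - j23.05 V.
Step 6 — Current: I = V / Z = 0.2504 + j0.4337 A = 0.5008∠60.0° A.
Step 7 — Complex power: S = V·I* = 0 - j23.09 VA.
Step 8 — Real power: P = Re(S) = 0 W.
Step 9 — Reactive power: Q = Im(S) = -23.09 VAR.
Step 10 — Apparent power: |S| = 23.09 VA.
Step 11 — Power factor: PF = P/|S| = 0 (leading).

(a) P = 0 W  (b) Q = -23.09 VAR  (c) S = 23.09 VA  (d) PF = 0 (leading)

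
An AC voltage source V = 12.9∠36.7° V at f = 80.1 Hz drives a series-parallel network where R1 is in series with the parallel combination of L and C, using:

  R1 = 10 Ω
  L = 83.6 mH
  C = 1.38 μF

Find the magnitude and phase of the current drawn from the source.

Step 1 — Angular frequency: ω = 2π·f = 2π·80.1 = 503.3 rad/s.
Step 2 — Component impedances:
  R1: Z = R = 10 Ω
  L: Z = jωL = j·503.3·0.0836 = 0 + j42.07 Ω
  C: Z = 1/(jωC) = -j/(ω·C) = 0 - j1440 Ω
Step 3 — Parallel branch: L || C = 1/(1/L + 1/C) = 0 + j43.34 Ω.
Step 4 — Series with R1: Z_total = R1 + (L || C) = 10 + j43.34 Ω = 44.48∠77.0° Ω.
Step 5 — Source phasor: V = 12.9∠36.7° V = 10.34 + j7.709 V.
Step 6 — Ohm's law: I = V / Z_total = (10.34 + j7.709) / (10 + j43.34) = 0.2212 - j0.1876 A.
Step 7 — Convert to polar: |I| = 0.29 A, ∠I = -40.3°.

I = 0.29∠-40.3° A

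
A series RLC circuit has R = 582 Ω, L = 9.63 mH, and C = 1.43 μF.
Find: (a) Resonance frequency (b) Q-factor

Step 1 — Resonance condition Im(Z)=0 gives ω₀ = 1/√(LC).
Step 2 — ω₀ = 1/√(0.00963·1.43e-06) = 8522 rad/s.
Step 3 — f₀ = ω₀/(2π) = 1356 Hz.
Step 4 — Series Q: Q = ω₀L/R = 8522·0.00963/582 = 0.141.

(a) f₀ = 1356 Hz  (b) Q = 0.141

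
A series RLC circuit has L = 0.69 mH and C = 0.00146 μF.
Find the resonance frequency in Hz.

Step 1 — Resonance condition Im(Z)=0 gives ω₀ = 1/√(LC).
Step 2 — ω₀ = 1/√(0.00069·1.46e-09) = 9.963e+05 rad/s.
Step 3 — f₀ = ω₀/(2π) = 1.586e+05 Hz.

f₀ = 1.586e+05 Hz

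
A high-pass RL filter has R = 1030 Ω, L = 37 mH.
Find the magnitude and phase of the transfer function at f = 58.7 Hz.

Step 1 — Angular frequency: ω = 2π·58.7 = 368.8 rad/s.
Step 2 — Transfer function: H(jω) = jωL/(R + jωL).
Step 3 — Numerator jωL = j·13.65; denominator R + jωL = 1030 + j13.65.
Step 4 — H = 0.0001755 + j0.01325.
Step 5 — Magnitude: |H| = 0.01325 (-37.6 dB); phase: φ = 89.2°.

|H| = 0.01325 (-37.6 dB), φ = 89.2°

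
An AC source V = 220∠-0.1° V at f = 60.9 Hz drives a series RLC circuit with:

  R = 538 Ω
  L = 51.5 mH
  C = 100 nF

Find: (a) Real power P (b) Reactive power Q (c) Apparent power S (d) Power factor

Step 1 — Angular frequency: ω = 2π·f = 2π·60.9 = 382.6 rad/s.
Step 2 — Component impedances:
  R: Z = R = 538 Ω
  L: Z = jωL = j·382.6·0.0515 = 0 + j19.71 Ω
  C: Z = 1/(jωC) = -j/(ω·C) = 0 - j2.613e+04 Ω
Step 3 — Series combination: Z_total = R + L + C = 538 - j2.611e+04 Ω = 2.612e+04∠-88.8° Ω.
Step 4 — Source phasor: V = 220∠-0.1° V = 220 - j0.384 V.
Step 5 — Current: I = V / Z = 0.0001882 + j0.008421 A = 0.008423∠88.7° A.
Step 6 — Complex power: S = V·I* = 0.03817 - j1.853 VA.
Step 7 — Real power: P = Re(S) = 0.03817 W.
Step 8 — Reactive power: Q = Im(S) = -1.853 VAR.
Step 9 — Apparent power: |S| = 1.853 VA.
Step 10 — Power factor: PF = P/|S| = 0.0206 (leading).

(a) P = 0.03817 W  (b) Q = -1.853 VAR  (c) S = 1.853 VA  (d) PF = 0.0206 (leading)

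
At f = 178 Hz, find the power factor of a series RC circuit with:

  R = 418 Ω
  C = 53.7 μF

Step 1 — Angular frequency: ω = 2π·f = 2π·178 = 1118 rad/s.
Step 2 — Component impedances:
  R: Z = R = 418 Ω
  C: Z = 1/(jωC) = -j/(ω·C) = 0 - j16.65 Ω
Step 3 — Series combination: Z_total = R + C = 418 - j16.65 Ω = 418.3∠-2.3° Ω.
Step 4 — Power factor: PF = cos(φ) = Re(Z)/|Z| = 418/418.33 = 0.9992.
Step 5 — Type: Im(Z) = -16.65 ⇒ leading (phase φ = -2.3°).

PF = 0.9992 (leading, φ = -2.3°)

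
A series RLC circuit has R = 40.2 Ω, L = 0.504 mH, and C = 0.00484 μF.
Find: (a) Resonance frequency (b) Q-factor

Step 1 — Resonance condition Im(Z)=0 gives ω₀ = 1/√(LC).
Step 2 — ω₀ = 1/√(0.000504·4.84e-09) = 6.403e+05 rad/s.
Step 3 — f₀ = ω₀/(2π) = 1.019e+05 Hz.
Step 4 — Series Q: Q = ω₀L/R = 6.403e+05·0.000504/40.2 = 8.027.

(a) f₀ = 1.019e+05 Hz  (b) Q = 8.027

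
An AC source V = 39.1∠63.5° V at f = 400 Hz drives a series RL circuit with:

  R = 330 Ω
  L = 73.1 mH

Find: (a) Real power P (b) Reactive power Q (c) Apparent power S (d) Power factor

Step 1 — Angular frequency: ω = 2π·f = 2π·400 = 2513 rad/s.
Step 2 — Component impedances:
  R: Z = R = 330 Ω
  L: Z = jωL = j·2513·0.0731 = 0 + j183.7 Ω
Step 3 — Series combination: Z_total = R + L = 330 + j183.7 Ω = 377.7∠29.1° Ω.
Step 4 — Source phasor: V = 39.1∠63.5° V = 17.45 + j34.99 V.
Step 5 — Current: I = V / Z = 0.08542 + j0.05848 A = 0.1035∠34.4° A.
Step 6 — Complex power: S = V·I* = 3.537 + j1.969 VA.
Step 7 — Real power: P = Re(S) = 3.537 W.
Step 8 — Reactive power: Q = Im(S) = 1.969 VAR.
Step 9 — Apparent power: |S| = 4.048 VA.
Step 10 — Power factor: PF = P/|S| = 0.8737 (lagging).

(a) P = 3.537 W  (b) Q = 1.969 VAR  (c) S = 4.048 VA  (d) PF = 0.8737 (lagging)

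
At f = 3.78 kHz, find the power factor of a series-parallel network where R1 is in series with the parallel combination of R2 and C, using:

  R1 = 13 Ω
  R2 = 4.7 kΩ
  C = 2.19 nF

Step 1 — Angular frequency: ω = 2π·f = 2π·3780 = 2.375e+04 rad/s.
Step 2 — Component impedances:
  R1: Z = R = 13 Ω
  R2: Z = R = 4700 Ω
  C: Z = 1/(jωC) = -j/(ω·C) = 0 - j1.923e+04 Ω
Step 3 — Parallel branch: R2 || C = 1/(1/R2 + 1/C) = 4435 - j1084 Ω.
Step 4 — Series with R1: Z_total = R1 + (R2 || C) = 4448 - j1084 Ω = 4578∠-13.7° Ω.
Step 5 — Power factor: PF = cos(φ) = Re(Z)/|Z| = 4448/4578 = 0.9716.
Step 6 — Type: Im(Z) = -1084 ⇒ leading (phase φ = -13.7°).

PF = 0.9716 (leading, φ = -13.7°)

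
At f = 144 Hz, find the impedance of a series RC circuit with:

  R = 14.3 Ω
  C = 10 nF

Step 1 — Angular frequency: ω = 2π·f = 2π·144 = 904.8 rad/s.
Step 2 — Component impedances:
  R: Z = R = 14.3 Ω
  C: Z = 1/(jωC) = -j/(ω·C) = 0 - j1.105e+05 Ω
Step 3 — Series combination: Z_total = R + C = 14.3 - j1.105e+05 Ω = 1.105e+05∠-90.0° Ω.

Z = 14.3 - j1.105e+05 Ω = 1.105e+05∠-90.0° Ω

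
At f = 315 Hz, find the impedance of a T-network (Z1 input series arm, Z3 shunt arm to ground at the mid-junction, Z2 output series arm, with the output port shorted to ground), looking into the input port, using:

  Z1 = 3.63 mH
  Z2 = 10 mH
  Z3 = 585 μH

Step 1 — Angular frequency: ω = 2π·f = 2π·315 = 1979 rad/s.
Step 2 — Component impedances:
  Z1: Z = jωL = j·1979·0.00363 = 0 + j7.185 Ω
  Z2: Z = jωL = j·1979·0.01 = 0 + j19.79 Ω
  Z3: Z = jωL = j·1979·0.000585 = 0 + j1.158 Ω
Step 3 — With the output port shorted to ground, the output series arm Z2 runs from the junction to ground; the shunt arm Z3 also runs from the junction to ground. They appear in parallel: Z3 || Z2 = 0 + j1.094 Ω.
Step 4 — Series with input arm Z1: Z_in = Z1 + (Z3 || Z2) = 0 + j8.278 Ω = 8.278∠90.0° Ω.

Z = 0 + j8.278 Ω = 8.278∠90.0° Ω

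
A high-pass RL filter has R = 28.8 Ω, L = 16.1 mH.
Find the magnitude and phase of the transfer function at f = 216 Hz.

Step 1 — Angular frequency: ω = 2π·216 = 1357 rad/s.
Step 2 — Transfer function: H(jω) = jωL/(R + jωL).
Step 3 — Numerator jωL = j·21.85; denominator R + jωL = 28.8 + j21.85.
Step 4 — H = 0.3653 + j0.4815.
Step 5 — Magnitude: |H| = 0.6044 (-4.4 dB); phase: φ = 52.8°.

|H| = 0.6044 (-4.4 dB), φ = 52.8°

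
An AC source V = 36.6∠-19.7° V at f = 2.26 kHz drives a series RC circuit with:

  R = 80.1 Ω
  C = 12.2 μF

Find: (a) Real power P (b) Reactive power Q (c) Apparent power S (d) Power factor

Step 1 — Angular frequency: ω = 2π·f = 2π·2260 = 1.42e+04 rad/s.
Step 2 — Component impedances:
  R: Z = R = 80.1 Ω
  C: Z = 1/(jωC) = -j/(ω·C) = 0 - j5.772 Ω
Step 3 — Series combination: Z_total = R + C = 80.1 - j5.772 Ω = 80.31∠-4.1° Ω.
Step 4 — Source phasor: V = 36.6∠-19.7° V = 34.46 - j12.34 V.
Step 5 — Current: I = V / Z = 0.439 - j0.1224 A = 0.4557∠-15.6° A.
Step 6 — Complex power: S = V·I* = 16.64 - j1.199 VA.
Step 7 — Real power: P = Re(S) = 16.64 W.
Step 8 — Reactive power: Q = Im(S) = -1.199 VAR.
Step 9 — Apparent power: |S| = 16.68 VA.
Step 10 — Power factor: PF = P/|S| = 0.9974 (leading).

(a) P = 16.64 W  (b) Q = -1.199 VAR  (c) S = 16.68 VA  (d) PF = 0.9974 (leading)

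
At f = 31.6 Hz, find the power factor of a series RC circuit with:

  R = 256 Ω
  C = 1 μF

Step 1 — Angular frequency: ω = 2π·f = 2π·31.6 = 198.5 rad/s.
Step 2 — Component impedances:
  R: Z = R = 256 Ω
  C: Z = 1/(jωC) = -j/(ω·C) = 0 - j5037 Ω
Step 3 — Series combination: Z_total = R + C = 256 - j5037 Ω = 5043∠-87.1° Ω.
Step 4 — Power factor: PF = cos(φ) = Re(Z)/|Z| = 256/5043 = 0.05076.
Step 5 — Type: Im(Z) = -5037 ⇒ leading (phase φ = -87.1°).

PF = 0.05076 (leading, φ = -87.1°)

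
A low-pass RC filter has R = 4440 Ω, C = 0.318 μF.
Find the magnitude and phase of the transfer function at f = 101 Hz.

Step 1 — Angular frequency: ω = 2π·101 = 634.6 rad/s.
Step 2 — Transfer function: H(jω) = 1/(1 + jωRC).
Step 3 — Denominator: 1 + jωRC = 1 + j·634.6·4440·3.18e-07 = 1 + j0.896.
Step 4 — H = 0.5547 - j0.497.
Step 5 — Magnitude: |H| = 0.7448 (-2.6 dB); phase: φ = -41.9°.

|H| = 0.7448 (-2.6 dB), φ = -41.9°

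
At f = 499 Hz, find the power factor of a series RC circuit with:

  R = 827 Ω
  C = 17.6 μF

Step 1 — Angular frequency: ω = 2π·f = 2π·499 = 3135 rad/s.
Step 2 — Component impedances:
  R: Z = R = 827 Ω
  C: Z = 1/(jωC) = -j/(ω·C) = 0 - j18.12 Ω
Step 3 — Series combination: Z_total = R + C = 827 - j18.12 Ω = 827.2∠-1.3° Ω.
Step 4 — Power factor: PF = cos(φ) = Re(Z)/|Z| = 827/827.2 = 0.9998.
Step 5 — Type: Im(Z) = -18.12 ⇒ leading (phase φ = -1.3°).

PF = 0.9998 (leading, φ = -1.3°)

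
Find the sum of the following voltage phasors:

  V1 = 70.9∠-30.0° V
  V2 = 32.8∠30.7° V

Step 1 — Convert each phasor to rectangular form:
  V1 = 70.9·(cos(-30.0°) + j·sin(-30.0°)) = 61.4 - j35.45 V
  V2 = 32.8·(cos(30.7°) + j·sin(30.7°)) = 28.2 + j16.75 V
Step 2 — Sum components: V_total = 89.6 - j18.7 V.
Step 3 — Convert to polar: |V_total| = 91.54 V, ∠V_total = -11.8°.

V_total = 91.54∠-11.8° V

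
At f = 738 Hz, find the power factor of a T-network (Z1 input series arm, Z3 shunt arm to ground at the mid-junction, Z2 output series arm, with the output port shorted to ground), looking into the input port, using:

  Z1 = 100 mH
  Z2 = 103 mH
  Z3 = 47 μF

Step 1 — Angular frequency: ω = 2π·f = 2π·738 = 4637 rad/s.
Step 2 — Component impedances:
  Z1: Z = jωL = j·4637·0.1 = 0 + j463.7 Ω
  Z2: Z = jωL = j·4637·0.103 = 0 + j477.6 Ω
  Z3: Z = 1/(jωC) = -j/(ω·C) = 0 - j4.588 Ω
Step 3 — With the output port shorted to ground, the output series arm Z2 runs from the junction to ground; the shunt arm Z3 also runs from the junction to ground. They appear in parallel: Z3 || Z2 = 0 - j4.633 Ω.
Step 4 — Series with input arm Z1: Z_in = Z1 + (Z3 || Z2) = 0 + j459.1 Ω = 459.1∠90.0° Ω.
Step 5 — Power factor: PF = cos(φ) = Re(Z)/|Z| = 0/459.1 = 0.
Step 6 — Type: Im(Z) = 459.1 ⇒ lagging (phase φ = 90.0°).

PF = 0 (lagging, φ = 90.0°)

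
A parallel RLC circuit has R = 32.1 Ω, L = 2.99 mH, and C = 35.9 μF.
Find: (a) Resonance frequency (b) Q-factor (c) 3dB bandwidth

Step 1 — Resonance: ω₀ = 1/√(LC) = 1/√(0.00299·3.59e-05) = 3052 rad/s.
Step 2 — f₀ = ω₀/(2π) = 485.8 Hz.
Step 3 — Parallel Q: Q = R/(ω₀L) = 32.1/(3052·0.00299) = 3.517.
Step 4 — Bandwidth: Δω = ω₀/Q = 867.8 rad/s; BW = Δω/(2π) = 138.1 Hz.

(a) f₀ = 485.8 Hz  (b) Q = 3.517  (c) BW = 138.1 Hz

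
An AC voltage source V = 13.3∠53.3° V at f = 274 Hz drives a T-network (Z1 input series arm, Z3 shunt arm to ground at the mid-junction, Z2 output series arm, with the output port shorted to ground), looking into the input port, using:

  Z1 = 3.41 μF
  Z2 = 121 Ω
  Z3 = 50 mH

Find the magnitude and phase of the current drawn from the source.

Step 1 — Angular frequency: ω = 2π·f = 2π·274 = 1722 rad/s.
Step 2 — Component impedances:
  Z1: Z = 1/(jωC) = -j/(ω·C) = 0 - j170.3 Ω
  Z2: Z = R = 121 Ω
  Z3: Z = jωL = j·1722·0.05 = 0 + j86.08 Ω
Step 3 — With the output port shorted to ground, the output series arm Z2 runs from the junction to ground; the shunt arm Z3 also runs from the junction to ground. They appear in parallel: Z3 || Z2 = 40.66 + j57.15 Ω.
Step 4 — Series with input arm Z1: Z_in = Z1 + (Z3 || Z2) = 40.66 - j113.2 Ω = 120.3∠-70.2° Ω.
Step 5 — Source phasor: V = 13.3∠53.3° V = 7.948 + j10.66 V.
Step 6 — Ohm's law: I = V / Z_total = (7.948 + j10.66) / (40.66 - j113.2) = -0.0611 + j0.09217 A.
Step 7 — Convert to polar: |I| = 0.1106 A, ∠I = 123.5°.

I = 0.1106∠123.5° A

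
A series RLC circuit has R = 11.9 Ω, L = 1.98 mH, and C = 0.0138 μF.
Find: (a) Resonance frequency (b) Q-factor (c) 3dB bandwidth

Step 1 — Resonance condition Im(Z)=0 gives ω₀ = 1/√(LC).
Step 2 — ω₀ = 1/√(0.00198·1.38e-08) = 1.913e+05 rad/s.
Step 3 — f₀ = ω₀/(2π) = 3.045e+04 Hz.
Step 4 — Series Q: Q = ω₀L/R = 1.913e+05·0.00198/11.9 = 31.83.
Step 5 — 3dB bandwidth: Δω = ω₀/Q = 6010 rad/s; BW = Δω/(2π) = 956.5 Hz.

(a) f₀ = 3.045e+04 Hz  (b) Q = 31.83  (c) BW = 956.5 Hz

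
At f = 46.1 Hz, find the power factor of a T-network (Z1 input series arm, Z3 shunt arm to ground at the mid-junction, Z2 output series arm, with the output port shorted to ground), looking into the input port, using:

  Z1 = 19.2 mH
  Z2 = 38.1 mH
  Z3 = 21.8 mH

Step 1 — Angular frequency: ω = 2π·f = 2π·46.1 = 289.7 rad/s.
Step 2 — Component impedances:
  Z1: Z = jωL = j·289.7·0.0192 = 0 + j5.561 Ω
  Z2: Z = jωL = j·289.7·0.0381 = 0 + j11.04 Ω
  Z3: Z = jωL = j·289.7·0.0218 = 0 + j6.314 Ω
Step 3 — With the output port shorted to ground, the output series arm Z2 runs from the junction to ground; the shunt arm Z3 also runs from the junction to ground. They appear in parallel: Z3 || Z2 = 0 + j4.016 Ω.
Step 4 — Series with input arm Z1: Z_in = Z1 + (Z3 || Z2) = 0 + j9.578 Ω = 9.578∠90.0° Ω.
Step 5 — Power factor: PF = cos(φ) = Re(Z)/|Z| = 0/9.578 = 0.
Step 6 — Type: Im(Z) = 9.578 ⇒ lagging (phase φ = 90.0°).

PF = 0 (lagging, φ = 90.0°)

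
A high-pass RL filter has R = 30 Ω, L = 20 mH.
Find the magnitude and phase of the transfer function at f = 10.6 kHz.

Step 1 — Angular frequency: ω = 2π·1.06e+04 = 6.66e+04 rad/s.
Step 2 — Transfer function: H(jω) = jωL/(R + jωL).
Step 3 — Numerator jωL = j·1332; denominator R + jωL = 30 + j1332.
Step 4 — H = 0.9995 + j0.02251.
Step 5 — Magnitude: |H| = 0.9997 (-0.0 dB); phase: φ = 1.3°.

|H| = 0.9997 (-0.0 dB), φ = 1.3°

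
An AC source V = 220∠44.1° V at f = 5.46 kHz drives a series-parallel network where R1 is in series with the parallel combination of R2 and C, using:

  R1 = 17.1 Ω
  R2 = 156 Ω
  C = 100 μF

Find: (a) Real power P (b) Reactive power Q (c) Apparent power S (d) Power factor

Step 1 — Angular frequency: ω = 2π·f = 2π·5460 = 3.431e+04 rad/s.
Step 2 — Component impedances:
  R1: Z = R = 17.1 Ω
  R2: Z = R = 156 Ω
  C: Z = 1/(jωC) = -j/(ω·C) = 0 - j0.2915 Ω
Step 3 — Parallel branch: R2 || C = 1/(1/R2 + 1/C) = 0.0005447 - j0.2915 Ω.
Step 4 — Series with R1: Z_total = R1 + (R2 || C) = 17.1 - j0.2915 Ω = 17.1∠-1.0° Ω.
Step 5 — Source phasor: V = 220∠44.1° V = 158 + j153.1 V.
Step 6 — Current: I = V / Z = 9.084 + j9.108 A = 12.86∠45.1° A.
Step 7 — Complex power: S = V·I* = 2829 - j48.23 VA.
Step 8 — Real power: P = Re(S) = 2829 W.
Step 9 — Reactive power: Q = Im(S) = -48.23 VAR.
Step 10 — Apparent power: |S| = 2830 VA.
Step 11 — Power factor: PF = P/|S| = 0.9999 (leading).

(a) P = 2829 W  (b) Q = -48.23 VAR  (c) S = 2830 VA  (d) PF = 0.9999 (leading)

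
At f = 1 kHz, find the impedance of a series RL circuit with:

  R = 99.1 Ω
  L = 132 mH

Step 1 — Angular frequency: ω = 2π·f = 2π·1000 = 6283 rad/s.
Step 2 — Component impedances:
  R: Z = R = 99.1 Ω
  L: Z = jωL = j·6283·0.132 = 0 + j829.4 Ω
Step 3 — Series combination: Z_total = R + L = 99.1 + j829.4 Ω = 835.3∠83.2° Ω.

Z = 99.1 + j829.4 Ω = 835.3∠83.2° Ω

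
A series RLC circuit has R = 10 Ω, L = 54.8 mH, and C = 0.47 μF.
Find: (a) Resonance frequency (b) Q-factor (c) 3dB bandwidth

Step 1 — Resonance: ω₀ = 1/√(LC) = 1/√(0.0548·4.7e-07) = 6231 rad/s.
Step 2 — f₀ = ω₀/(2π) = 991.7 Hz.
Step 3 — Series Q: Q = ω₀L/R = 6231·0.0548/10 = 34.15.
Step 4 — Bandwidth: Δω = ω₀/Q = 182.5 rad/s; BW = Δω/(2π) = 29.04 Hz.

(a) f₀ = 991.7 Hz  (b) Q = 34.15  (c) BW = 29.04 Hz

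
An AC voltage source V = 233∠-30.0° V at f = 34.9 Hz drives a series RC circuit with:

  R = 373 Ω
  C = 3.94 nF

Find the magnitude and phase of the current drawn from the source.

Step 1 — Angular frequency: ω = 2π·f = 2π·34.9 = 219.3 rad/s.
Step 2 — Component impedances:
  R: Z = R = 373 Ω
  C: Z = 1/(jωC) = -j/(ω·C) = 0 - j1.157e+06 Ω
Step 3 — Series combination: Z_total = R + C = 373 - j1.157e+06 Ω = 1.157e+06∠-90.0° Ω.
Step 4 — Source phasor: V = 233∠-30.0° V = 201.8 - j116.5 V.
Step 5 — Ohm's law: I = V / Z_total = (201.8 - j116.5) / (373 - j1.157e+06) = 0.0001007 + j0.0001743 A.
Step 6 — Convert to polar: |I| = 0.0002013 A, ∠I = 60.0°.

I = 0.0002013∠60.0° A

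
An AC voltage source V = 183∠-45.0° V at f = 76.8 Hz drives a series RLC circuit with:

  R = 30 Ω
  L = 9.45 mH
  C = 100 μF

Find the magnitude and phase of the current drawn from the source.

Step 1 — Angular frequency: ω = 2π·f = 2π·76.8 = 482.5 rad/s.
Step 2 — Component impedances:
  R: Z = R = 30 Ω
  L: Z = jωL = j·482.5·0.00945 = 0 + j4.56 Ω
  C: Z = 1/(jωC) = -j/(ω·C) = 0 - j20.72 Ω
Step 3 — Series combination: Z_total = R + L + C = 30 - j16.16 Ω = 34.08∠-28.3° Ω.
Step 4 — Source phasor: V = 183∠-45.0° V = 129.4 - j129.4 V.
Step 5 — Ohm's law: I = V / Z_total = (129.4 - j129.4) / (30 - j16.16) = 5.144 - j1.542 A.
Step 6 — Convert to polar: |I| = 5.37 A, ∠I = -16.7°.

I = 5.37∠-16.7° A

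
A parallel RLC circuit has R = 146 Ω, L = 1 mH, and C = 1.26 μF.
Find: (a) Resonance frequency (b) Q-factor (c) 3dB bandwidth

Step 1 — Resonance: ω₀ = 1/√(LC) = 1/√(0.001·1.26e-06) = 2.817e+04 rad/s.
Step 2 — f₀ = ω₀/(2π) = 4484 Hz.
Step 3 — Parallel Q: Q = R/(ω₀L) = 146/(2.817e+04·0.001) = 5.182.
Step 4 — Bandwidth: Δω = ω₀/Q = 5436 rad/s; BW = Δω/(2π) = 865.2 Hz.

(a) f₀ = 4484 Hz  (b) Q = 5.182  (c) BW = 865.2 Hz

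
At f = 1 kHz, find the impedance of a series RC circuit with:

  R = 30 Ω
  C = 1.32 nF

Step 1 — Angular frequency: ω = 2π·f = 2π·1000 = 6283 rad/s.
Step 2 — Component impedances:
  R: Z = R = 30 Ω
  C: Z = 1/(jωC) = -j/(ω·C) = 0 - j1.206e+05 Ω
Step 3 — Series combination: Z_total = R + C = 30 - j1.206e+05 Ω = 1.206e+05∠-90.0° Ω.

Z = 30 - j1.206e+05 Ω = 1.206e+05∠-90.0° Ω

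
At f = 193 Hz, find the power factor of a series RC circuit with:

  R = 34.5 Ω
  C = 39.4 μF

Step 1 — Angular frequency: ω = 2π·f = 2π·193 = 1213 rad/s.
Step 2 — Component impedances:
  R: Z = R = 34.5 Ω
  C: Z = 1/(jωC) = -j/(ω·C) = 0 - j20.93 Ω
Step 3 — Series combination: Z_total = R + C = 34.5 - j20.93 Ω = 40.35∠-31.2° Ω.
Step 4 — Power factor: PF = cos(φ) = Re(Z)/|Z| = 34.5/40.35 = 0.855.
Step 5 — Type: Im(Z) = -20.93 ⇒ leading (phase φ = -31.2°).

PF = 0.855 (leading, φ = -31.2°)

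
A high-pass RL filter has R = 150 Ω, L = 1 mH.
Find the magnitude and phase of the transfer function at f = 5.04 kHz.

Step 1 — Angular frequency: ω = 2π·5040 = 3.167e+04 rad/s.
Step 2 — Transfer function: H(jω) = jωL/(R + jωL).
Step 3 — Numerator jωL = j·31.67; denominator R + jωL = 150 + j31.67.
Step 4 — H = 0.04267 + j0.2021.
Step 5 — Magnitude: |H| = 0.2066 (-13.7 dB); phase: φ = 78.1°.

|H| = 0.2066 (-13.7 dB), φ = 78.1°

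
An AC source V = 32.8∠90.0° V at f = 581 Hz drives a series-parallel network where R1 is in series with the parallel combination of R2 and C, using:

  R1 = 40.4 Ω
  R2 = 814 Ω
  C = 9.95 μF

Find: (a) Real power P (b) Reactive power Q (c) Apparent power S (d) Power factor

Step 1 — Angular frequency: ω = 2π·f = 2π·581 = 3651 rad/s.
Step 2 — Component impedances:
  R1: Z = R = 40.4 Ω
  R2: Z = R = 814 Ω
  C: Z = 1/(jωC) = -j/(ω·C) = 0 - j27.53 Ω
Step 3 — Parallel branch: R2 || C = 1/(1/R2 + 1/C) = 0.9301 - j27.5 Ω.
Step 4 — Series with R1: Z_total = R1 + (R2 || C) = 41.33 - j27.5 Ω = 49.64∠-33.6° Ω.
Step 5 — Source phasor: V = 32.8∠90.0° V = 0 + j32.8 V.
Step 6 — Current: I = V / Z = -0.366 + j0.5501 A = 0.6607∠123.6° A.
Step 7 — Complex power: S = V·I* = 18.04 - j12 VA.
Step 8 — Real power: P = Re(S) = 18.04 W.
Step 9 — Reactive power: Q = Im(S) = -12 VAR.
Step 10 — Apparent power: |S| = 21.67 VA.
Step 11 — Power factor: PF = P/|S| = 0.8326 (leading).

(a) P = 18.04 W  (b) Q = -12 VAR  (c) S = 21.67 VA  (d) PF = 0.8326 (leading)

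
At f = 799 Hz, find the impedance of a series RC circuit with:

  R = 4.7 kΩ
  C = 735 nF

Step 1 — Angular frequency: ω = 2π·f = 2π·799 = 5020 rad/s.
Step 2 — Component impedances:
  R: Z = R = 4700 Ω
  C: Z = 1/(jωC) = -j/(ω·C) = 0 - j271 Ω
Step 3 — Series combination: Z_total = R + C = 4700 - j271 Ω = 4708∠-3.3° Ω.

Z = 4700 - j271 Ω = 4708∠-3.3° Ω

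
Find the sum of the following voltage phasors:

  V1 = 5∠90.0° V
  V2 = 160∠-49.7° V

Step 1 — Convert each phasor to rectangular form:
  V1 = 5·(cos(90.0°) + j·sin(90.0°)) = 0 + j5 V
  V2 = 160·(cos(-49.7°) + j·sin(-49.7°)) = 103.5 - j122 V
Step 2 — Sum components: V_total = 103.5 - j117 V.
Step 3 — Convert to polar: |V_total| = 156.2 V, ∠V_total = -48.5°.

V_total = 156.2∠-48.5° V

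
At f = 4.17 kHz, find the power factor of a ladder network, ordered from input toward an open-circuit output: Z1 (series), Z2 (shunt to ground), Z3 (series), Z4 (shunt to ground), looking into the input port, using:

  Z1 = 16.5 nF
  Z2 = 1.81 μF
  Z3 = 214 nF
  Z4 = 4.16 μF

Step 1 — Angular frequency: ω = 2π·f = 2π·4170 = 2.62e+04 rad/s.
Step 2 — Component impedances:
  Z1: Z = 1/(jωC) = -j/(ω·C) = 0 - j2313 Ω
  Z2: Z = 1/(jωC) = -j/(ω·C) = 0 - j21.09 Ω
  Z3: Z = 1/(jωC) = -j/(ω·C) = 0 - j178.3 Ω
  Z4: Z = 1/(jωC) = -j/(ω·C) = 0 - j9.175 Ω
Step 3 — Ladder network (open output): work backward from the far end, alternating series and parallel combinations. Z_in = 0 - j2332 Ω = 2332∠-90.0° Ω.
Step 4 — Power factor: PF = cos(φ) = Re(Z)/|Z| = 0/2332 = 0.
Step 5 — Type: Im(Z) = -2332 ⇒ leading (phase φ = -90.0°).

PF = 0 (leading, φ = -90.0°)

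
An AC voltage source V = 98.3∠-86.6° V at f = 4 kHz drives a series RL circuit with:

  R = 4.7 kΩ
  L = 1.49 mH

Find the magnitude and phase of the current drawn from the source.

Step 1 — Angular frequency: ω = 2π·f = 2π·4000 = 2.513e+04 rad/s.
Step 2 — Component impedances:
  R: Z = R = 4700 Ω
  L: Z = jωL = j·2.513e+04·0.00149 = 0 + j37.45 Ω
Step 3 — Series combination: Z_total = R + L = 4700 + j37.45 Ω = 4700∠0.5° Ω.
Step 4 — Source phasor: V = 98.3∠-86.6° V = 5.83 - j98.13 V.
Step 5 — Ohm's law: I = V / Z_total = (5.83 - j98.13) / (4700 + j37.45) = 0.001074 - j0.02089 A.
Step 6 — Convert to polar: |I| = 0.02091 A, ∠I = -87.1°.

I = 0.02091∠-87.1° A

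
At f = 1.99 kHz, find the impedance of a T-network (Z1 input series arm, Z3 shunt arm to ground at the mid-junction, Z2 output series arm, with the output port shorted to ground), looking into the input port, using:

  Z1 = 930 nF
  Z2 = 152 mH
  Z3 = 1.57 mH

Step 1 — Angular frequency: ω = 2π·f = 2π·1990 = 1.25e+04 rad/s.
Step 2 — Component impedances:
  Z1: Z = 1/(jωC) = -j/(ω·C) = 0 - j86 Ω
  Z2: Z = jωL = j·1.25e+04·0.152 = 0 + j1901 Ω
  Z3: Z = jωL = j·1.25e+04·0.00157 = 0 + j19.63 Ω
Step 3 — With the output port shorted to ground, the output series arm Z2 runs from the junction to ground; the shunt arm Z3 also runs from the junction to ground. They appear in parallel: Z3 || Z2 = 0 + j19.43 Ω.
Step 4 — Series with input arm Z1: Z_in = Z1 + (Z3 || Z2) = 0 - j66.57 Ω = 66.57∠-90.0° Ω.

Z = 0 - j66.57 Ω = 66.57∠-90.0° Ω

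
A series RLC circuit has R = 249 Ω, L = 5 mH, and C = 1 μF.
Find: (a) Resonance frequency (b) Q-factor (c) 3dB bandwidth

Step 1 — Resonance: ω₀ = 1/√(LC) = 1/√(0.005·1e-06) = 1.414e+04 rad/s.
Step 2 — f₀ = ω₀/(2π) = 2251 Hz.
Step 3 — Series Q: Q = ω₀L/R = 1.414e+04·0.005/249 = 0.284.
Step 4 — Bandwidth: Δω = ω₀/Q = 4.98e+04 rad/s; BW = Δω/(2π) = 7926 Hz.

(a) f₀ = 2251 Hz  (b) Q = 0.284  (c) BW = 7926 Hz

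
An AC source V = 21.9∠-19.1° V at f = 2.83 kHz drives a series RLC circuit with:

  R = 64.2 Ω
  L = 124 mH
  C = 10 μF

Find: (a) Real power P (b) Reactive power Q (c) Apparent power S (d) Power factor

Step 1 — Angular frequency: ω = 2π·f = 2π·2830 = 1.778e+04 rad/s.
Step 2 — Component impedances:
  R: Z = R = 64.2 Ω
  L: Z = jωL = j·1.778e+04·0.124 = 0 + j2205 Ω
  C: Z = 1/(jωC) = -j/(ω·C) = 0 - j5.624 Ω
Step 3 — Series combination: Z_total = R + L + C = 64.2 + j2199 Ω = 2200∠88.3° Ω.
Step 4 — Source phasor: V = 21.9∠-19.1° V = 20.69 - j7.166 V.
Step 5 — Current: I = V / Z = -0.002981 - j0.009497 A = 0.009954∠-107.4° A.
Step 6 — Complex power: S = V·I* = 0.006361 + j0.2179 VA.
Step 7 — Real power: P = Re(S) = 0.006361 W.
Step 8 — Reactive power: Q = Im(S) = 0.2179 VAR.
Step 9 — Apparent power: |S| = 0.218 VA.
Step 10 — Power factor: PF = P/|S| = 0.02918 (lagging).

(a) P = 0.006361 W  (b) Q = 0.2179 VAR  (c) S = 0.218 VA  (d) PF = 0.02918 (lagging)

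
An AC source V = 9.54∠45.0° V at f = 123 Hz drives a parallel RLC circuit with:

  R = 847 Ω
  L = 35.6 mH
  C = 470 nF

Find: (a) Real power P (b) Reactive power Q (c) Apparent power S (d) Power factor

Step 1 — Angular frequency: ω = 2π·f = 2π·123 = 772.8 rad/s.
Step 2 — Component impedances:
  R: Z = R = 847 Ω
  L: Z = jωL = j·772.8·0.0356 = 0 + j27.51 Ω
  C: Z = 1/(jωC) = -j/(ω·C) = 0 - j2753 Ω
Step 3 — Parallel combination: 1/Z_total = 1/R + 1/L + 1/C; Z_total = 0.9108 + j27.76 Ω = 27.78∠88.1° Ω.
Step 4 — Source phasor: V = 9.54∠45.0° V = 6.746 + j6.746 V.
Step 5 — Current: I = V / Z = 0.2507 - j0.2348 A = 0.3435∠-43.1° A.
Step 6 — Complex power: S = V·I* = 0.1075 + j3.275 VA.
Step 7 — Real power: P = Re(S) = 0.1075 W.
Step 8 — Reactive power: Q = Im(S) = 3.275 VAR.
Step 9 — Apparent power: |S| = 3.277 VA.
Step 10 — Power factor: PF = P/|S| = 0.03279 (lagging).

(a) P = 0.1075 W  (b) Q = 3.275 VAR  (c) S = 3.277 VA  (d) PF = 0.03279 (lagging)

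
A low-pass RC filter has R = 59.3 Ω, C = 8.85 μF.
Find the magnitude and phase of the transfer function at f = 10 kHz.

Step 1 — Angular frequency: ω = 2π·1e+04 = 6.283e+04 rad/s.
Step 2 — Transfer function: H(jω) = 1/(1 + jωRC).
Step 3 — Denominator: 1 + jωRC = 1 + j·6.283e+04·59.3·8.85e-06 = 1 + j32.97.
Step 4 — H = 0.0009189 - j0.0303.
Step 5 — Magnitude: |H| = 0.03031 (-30.4 dB); phase: φ = -88.3°.

|H| = 0.03031 (-30.4 dB), φ = -88.3°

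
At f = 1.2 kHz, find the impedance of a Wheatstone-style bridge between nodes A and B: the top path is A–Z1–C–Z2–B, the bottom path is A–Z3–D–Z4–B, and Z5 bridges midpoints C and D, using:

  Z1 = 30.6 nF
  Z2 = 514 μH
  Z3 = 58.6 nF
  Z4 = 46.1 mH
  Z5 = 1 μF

Step 1 — Angular frequency: ω = 2π·f = 2π·1200 = 7540 rad/s.
Step 2 — Component impedances:
  Z1: Z = 1/(jωC) = -j/(ω·C) = 0 - j4334 Ω
  Z2: Z = jωL = j·7540·0.000514 = 0 + j3.875 Ω
  Z3: Z = 1/(jωC) = -j/(ω·C) = 0 - j2263 Ω
  Z4: Z = jωL = j·7540·0.0461 = 0 + j347.6 Ω
  Z5: Z = 1/(jωC) = -j/(ω·C) = 0 - j132.6 Ω
Step 3 — Bridge requires nodal analysis (the Z5 bridge couples midpoints C and D, so the two paths cannot be reduced to a simple series/parallel combination). Setting node B to ground and injecting 1 A at node A, the 3-node admittance system at A, C, D solves to V_A = Z_AB = 0 - j1569 Ω = 1569∠-90.0° Ω.

Z = 0 - j1569 Ω = 1569∠-90.0° Ω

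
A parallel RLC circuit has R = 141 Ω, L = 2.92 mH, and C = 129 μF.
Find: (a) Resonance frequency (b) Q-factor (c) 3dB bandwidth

Step 1 — Resonance: ω₀ = 1/√(LC) = 1/√(0.00292·0.000129) = 1629 rad/s.
Step 2 — f₀ = ω₀/(2π) = 259.3 Hz.
Step 3 — Parallel Q: Q = R/(ω₀L) = 141/(1629·0.00292) = 29.64.
Step 4 — Bandwidth: Δω = ω₀/Q = 54.98 rad/s; BW = Δω/(2π) = 8.75 Hz.

(a) f₀ = 259.3 Hz  (b) Q = 29.64  (c) BW = 8.75 Hz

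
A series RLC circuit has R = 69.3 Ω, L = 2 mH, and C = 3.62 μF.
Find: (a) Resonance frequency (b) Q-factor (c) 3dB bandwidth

Step 1 — Resonance condition Im(Z)=0 gives ω₀ = 1/√(LC).
Step 2 — ω₀ = 1/√(0.002·3.62e-06) = 1.175e+04 rad/s.
Step 3 — f₀ = ω₀/(2π) = 1870 Hz.
Step 4 — Series Q: Q = ω₀L/R = 1.175e+04·0.002/69.3 = 0.3392.
Step 5 — 3dB bandwidth: Δω = ω₀/Q = 3.465e+04 rad/s; BW = Δω/(2π) = 5515 Hz.

(a) f₀ = 1870 Hz  (b) Q = 0.3392  (c) BW = 5515 Hz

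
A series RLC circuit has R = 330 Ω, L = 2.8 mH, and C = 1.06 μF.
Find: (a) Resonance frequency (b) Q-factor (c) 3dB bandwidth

Step 1 — Resonance: ω₀ = 1/√(LC) = 1/√(0.0028·1.06e-06) = 1.836e+04 rad/s.
Step 2 — f₀ = ω₀/(2π) = 2921 Hz.
Step 3 — Series Q: Q = ω₀L/R = 1.836e+04·0.0028/330 = 0.1557.
Step 4 — Bandwidth: Δω = ω₀/Q = 1.179e+05 rad/s; BW = Δω/(2π) = 1.876e+04 Hz.

(a) f₀ = 2921 Hz  (b) Q = 0.1557  (c) BW = 1.876e+04 Hz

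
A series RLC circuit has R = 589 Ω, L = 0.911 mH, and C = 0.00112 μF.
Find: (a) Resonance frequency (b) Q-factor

Step 1 — Resonance condition Im(Z)=0 gives ω₀ = 1/√(LC).
Step 2 — ω₀ = 1/√(0.000911·1.12e-09) = 9.9e+05 rad/s.
Step 3 — f₀ = ω₀/(2π) = 1.576e+05 Hz.
Step 4 — Series Q: Q = ω₀L/R = 9.9e+05·0.000911/589 = 1.531.

(a) f₀ = 1.576e+05 Hz  (b) Q = 1.531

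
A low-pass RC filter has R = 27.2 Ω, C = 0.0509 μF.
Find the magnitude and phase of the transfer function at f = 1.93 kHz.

Step 1 — Angular frequency: ω = 2π·1930 = 1.213e+04 rad/s.
Step 2 — Transfer function: H(jω) = 1/(1 + jωRC).
Step 3 — Denominator: 1 + jωRC = 1 + j·1.213e+04·27.2·5.09e-08 = 1 + j0.01679.
Step 4 — H = 0.9997 - j0.01678.
Step 5 — Magnitude: |H| = 0.9999 (-0.0 dB); phase: φ = -1.0°.

|H| = 0.9999 (-0.0 dB), φ = -1.0°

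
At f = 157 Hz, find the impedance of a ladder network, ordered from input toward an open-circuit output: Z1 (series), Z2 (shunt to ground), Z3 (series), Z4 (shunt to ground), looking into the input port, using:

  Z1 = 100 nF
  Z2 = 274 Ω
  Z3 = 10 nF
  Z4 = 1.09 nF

Step 1 — Angular frequency: ω = 2π·f = 2π·157 = 986.5 rad/s.
Step 2 — Component impedances:
  Z1: Z = 1/(jωC) = -j/(ω·C) = 0 - j1.014e+04 Ω
  Z2: Z = R = 274 Ω
  Z3: Z = 1/(jωC) = -j/(ω·C) = 0 - j1.014e+05 Ω
  Z4: Z = 1/(jωC) = -j/(ω·C) = 0 - j9.3e+05 Ω
Step 3 — Ladder network (open output): work backward from the far end, alternating series and parallel combinations. Z_in = 274 - j1.014e+04 Ω = 1.014e+04∠-88.5° Ω.

Z = 274 - j1.014e+04 Ω = 1.014e+04∠-88.5° Ω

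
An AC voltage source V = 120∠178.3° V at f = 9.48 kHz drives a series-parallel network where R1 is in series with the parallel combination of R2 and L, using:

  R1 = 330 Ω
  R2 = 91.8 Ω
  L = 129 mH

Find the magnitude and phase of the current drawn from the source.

Step 1 — Angular frequency: ω = 2π·f = 2π·9480 = 5.956e+04 rad/s.
Step 2 — Component impedances:
  R1: Z = R = 330 Ω
  R2: Z = R = 91.8 Ω
  L: Z = jωL = j·5.956e+04·0.129 = 0 + j7684 Ω
Step 3 — Parallel branch: R2 || L = 1/(1/R2 + 1/L) = 91.79 + j1.097 Ω.
Step 4 — Series with R1: Z_total = R1 + (R2 || L) = 421.8 + j1.097 Ω = 421.8∠0.1° Ω.
Step 5 — Source phasor: V = 120∠178.3° V = -119.9 + j3.56 V.
Step 6 — Ohm's law: I = V / Z_total = (-119.9 + j3.56) / (421.8 + j1.097) = -0.2844 + j0.009179 A.
Step 7 — Convert to polar: |I| = 0.2845 A, ∠I = 178.2°.

I = 0.2845∠178.2° A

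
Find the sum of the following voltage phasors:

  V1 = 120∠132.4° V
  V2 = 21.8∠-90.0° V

Step 1 — Convert each phasor to rectangular form:
  V1 = 120·(cos(132.4°) + j·sin(132.4°)) = -80.92 + j88.61 V
  V2 = 21.8·(cos(-90.0°) + j·sin(-90.0°)) = 0 - j21.8 V
Step 2 — Sum components: V_total = -80.92 + j66.81 V.
Step 3 — Convert to polar: |V_total| = 104.9 V, ∠V_total = 140.5°.

V_total = 104.9∠140.5° V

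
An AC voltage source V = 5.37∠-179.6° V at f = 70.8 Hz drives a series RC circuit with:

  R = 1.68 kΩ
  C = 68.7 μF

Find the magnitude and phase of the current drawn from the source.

Step 1 — Angular frequency: ω = 2π·f = 2π·70.8 = 444.8 rad/s.
Step 2 — Component impedances:
  R: Z = R = 1680 Ω
  C: Z = 1/(jωC) = -j/(ω·C) = 0 - j32.72 Ω
Step 3 — Series combination: Z_total = R + C = 1680 - j32.72 Ω = 1680∠-1.1° Ω.
Step 4 — Source phasor: V = 5.37∠-179.6° V = -5.37 - j0.03749 V.
Step 5 — Ohm's law: I = V / Z_total = (-5.37 - j0.03749) / (1680 - j32.72) = -0.003195 - j8.454e-05 A.
Step 6 — Convert to polar: |I| = 0.003196 A, ∠I = -178.5°.

I = 0.003196∠-178.5° A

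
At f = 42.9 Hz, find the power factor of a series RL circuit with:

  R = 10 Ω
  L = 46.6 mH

Step 1 — Angular frequency: ω = 2π·f = 2π·42.9 = 269.5 rad/s.
Step 2 — Component impedances:
  R: Z = R = 10 Ω
  L: Z = jωL = j·269.5·0.0466 = 0 + j12.56 Ω
Step 3 — Series combination: Z_total = R + L = 10 + j12.56 Ω = 16.06∠51.5° Ω.
Step 4 — Power factor: PF = cos(φ) = Re(Z)/|Z| = 10/16.0555 = 0.6228.
Step 5 — Type: Im(Z) = 12.56 ⇒ lagging (phase φ = 51.5°).

PF = 0.6228 (lagging, φ = 51.5°)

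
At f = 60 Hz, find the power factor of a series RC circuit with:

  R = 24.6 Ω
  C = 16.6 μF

Step 1 — Angular frequency: ω = 2π·f = 2π·60 = 377 rad/s.
Step 2 — Component impedances:
  R: Z = R = 24.6 Ω
  C: Z = 1/(jωC) = -j/(ω·C) = 0 - j159.8 Ω
Step 3 — Series combination: Z_total = R + C = 24.6 - j159.8 Ω = 161.7∠-81.2° Ω.
Step 4 — Power factor: PF = cos(φ) = Re(Z)/|Z| = 24.6/161.68 = 0.1522.
Step 5 — Type: Im(Z) = -159.8 ⇒ leading (phase φ = -81.2°).

PF = 0.1522 (leading, φ = -81.2°)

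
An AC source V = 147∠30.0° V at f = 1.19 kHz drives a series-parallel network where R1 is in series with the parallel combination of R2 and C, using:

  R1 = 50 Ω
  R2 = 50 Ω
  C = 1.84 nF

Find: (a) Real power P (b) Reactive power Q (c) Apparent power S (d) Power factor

Step 1 — Angular frequency: ω = 2π·f = 2π·1190 = 7477 rad/s.
Step 2 — Component impedances:
  R1: Z = R = 50 Ω
  R2: Z = R = 50 Ω
  C: Z = 1/(jωC) = -j/(ω·C) = 0 - j7.269e+04 Ω
Step 3 — Parallel branch: R2 || C = 1/(1/R2 + 1/C) = 50 - j0.03439 Ω.
Step 4 — Series with R1: Z_total = R1 + (R2 || C) = 100 - j0.03439 Ω = 100∠-0.0° Ω.
Step 5 — Source phasor: V = 147∠30.0° V = 127.3 + j73.5 V.
Step 6 — Current: I = V / Z = 1.273 + j0.7354 A = 1.47∠30.0° A.
Step 7 — Complex power: S = V·I* = 216.1 - j0.07432 VA.
Step 8 — Real power: P = Re(S) = 216.1 W.
Step 9 — Reactive power: Q = Im(S) = -0.07432 VAR.
Step 10 — Apparent power: |S| = 216.1 VA.
Step 11 — Power factor: PF = P/|S| = 1 (leading).

(a) P = 216.1 W  (b) Q = -0.07432 VAR  (c) S = 216.1 VA  (d) PF = 1 (leading)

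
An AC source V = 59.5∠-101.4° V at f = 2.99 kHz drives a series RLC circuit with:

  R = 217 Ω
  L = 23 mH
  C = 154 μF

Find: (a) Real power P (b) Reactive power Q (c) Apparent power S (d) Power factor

Step 1 — Angular frequency: ω = 2π·f = 2π·2990 = 1.879e+04 rad/s.
Step 2 — Component impedances:
  R: Z = R = 217 Ω
  L: Z = jωL = j·1.879e+04·0.023 = 0 + j432.1 Ω
  C: Z = 1/(jωC) = -j/(ω·C) = 0 - j0.3456 Ω
Step 3 — Series combination: Z_total = R + L + C = 217 + j431.7 Ω = 483.2∠63.3° Ω.
Step 4 — Source phasor: V = 59.5∠-101.4° V = -11.76 - j58.33 V.
Step 5 — Current: I = V / Z = -0.1188 - j0.03246 A = 0.1231∠-164.7° A.
Step 6 — Complex power: S = V·I* = 3.29 + j6.546 VA.
Step 7 — Real power: P = Re(S) = 3.29 W.
Step 8 — Reactive power: Q = Im(S) = 6.546 VAR.
Step 9 — Apparent power: |S| = 7.326 VA.
Step 10 — Power factor: PF = P/|S| = 0.4491 (lagging).

(a) P = 3.29 W  (b) Q = 6.546 VAR  (c) S = 7.326 VA  (d) PF = 0.4491 (lagging)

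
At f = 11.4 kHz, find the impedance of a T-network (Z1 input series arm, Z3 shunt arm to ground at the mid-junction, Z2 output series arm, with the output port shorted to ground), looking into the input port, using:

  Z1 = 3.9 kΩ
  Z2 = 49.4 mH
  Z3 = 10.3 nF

Step 1 — Angular frequency: ω = 2π·f = 2π·1.14e+04 = 7.163e+04 rad/s.
Step 2 — Component impedances:
  Z1: Z = R = 3900 Ω
  Z2: Z = jωL = j·7.163e+04·0.0494 = 0 + j3538 Ω
  Z3: Z = 1/(jωC) = -j/(ω·C) = 0 - j1355 Ω
Step 3 — With the output port shorted to ground, the output series arm Z2 runs from the junction to ground; the shunt arm Z3 also runs from the junction to ground. They appear in parallel: Z3 || Z2 = 0 - j2197 Ω.
Step 4 — Series with input arm Z1: Z_in = Z1 + (Z3 || Z2) = 3900 - j2197 Ω = 4476∠-29.4° Ω.

Z = 3900 - j2197 Ω = 4476∠-29.4° Ω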